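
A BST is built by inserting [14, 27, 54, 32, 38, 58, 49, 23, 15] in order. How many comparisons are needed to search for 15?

Search path for 15: 14 -> 27 -> 23 -> 15
Found: True
Comparisons: 4


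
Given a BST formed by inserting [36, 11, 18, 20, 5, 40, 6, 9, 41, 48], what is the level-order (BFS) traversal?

Tree insertion order: [36, 11, 18, 20, 5, 40, 6, 9, 41, 48]
Tree (level-order array): [36, 11, 40, 5, 18, None, 41, None, 6, None, 20, None, 48, None, 9]
BFS from the root, enqueuing left then right child of each popped node:
  queue [36] -> pop 36, enqueue [11, 40], visited so far: [36]
  queue [11, 40] -> pop 11, enqueue [5, 18], visited so far: [36, 11]
  queue [40, 5, 18] -> pop 40, enqueue [41], visited so far: [36, 11, 40]
  queue [5, 18, 41] -> pop 5, enqueue [6], visited so far: [36, 11, 40, 5]
  queue [18, 41, 6] -> pop 18, enqueue [20], visited so far: [36, 11, 40, 5, 18]
  queue [41, 6, 20] -> pop 41, enqueue [48], visited so far: [36, 11, 40, 5, 18, 41]
  queue [6, 20, 48] -> pop 6, enqueue [9], visited so far: [36, 11, 40, 5, 18, 41, 6]
  queue [20, 48, 9] -> pop 20, enqueue [none], visited so far: [36, 11, 40, 5, 18, 41, 6, 20]
  queue [48, 9] -> pop 48, enqueue [none], visited so far: [36, 11, 40, 5, 18, 41, 6, 20, 48]
  queue [9] -> pop 9, enqueue [none], visited so far: [36, 11, 40, 5, 18, 41, 6, 20, 48, 9]
Result: [36, 11, 40, 5, 18, 41, 6, 20, 48, 9]


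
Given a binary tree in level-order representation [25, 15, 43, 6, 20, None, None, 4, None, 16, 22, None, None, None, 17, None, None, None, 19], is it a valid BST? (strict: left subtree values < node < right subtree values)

Level-order array: [25, 15, 43, 6, 20, None, None, 4, None, 16, 22, None, None, None, 17, None, None, None, 19]
Validate using subtree bounds (lo, hi): at each node, require lo < value < hi,
then recurse left with hi=value and right with lo=value.
Preorder trace (stopping at first violation):
  at node 25 with bounds (-inf, +inf): OK
  at node 15 with bounds (-inf, 25): OK
  at node 6 with bounds (-inf, 15): OK
  at node 4 with bounds (-inf, 6): OK
  at node 20 with bounds (15, 25): OK
  at node 16 with bounds (15, 20): OK
  at node 17 with bounds (16, 20): OK
  at node 19 with bounds (17, 20): OK
  at node 22 with bounds (20, 25): OK
  at node 43 with bounds (25, +inf): OK
No violation found at any node.
Result: Valid BST


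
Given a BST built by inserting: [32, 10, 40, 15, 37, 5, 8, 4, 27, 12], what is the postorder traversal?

Tree insertion order: [32, 10, 40, 15, 37, 5, 8, 4, 27, 12]
Tree (level-order array): [32, 10, 40, 5, 15, 37, None, 4, 8, 12, 27]
Postorder traversal: [4, 8, 5, 12, 27, 15, 10, 37, 40, 32]


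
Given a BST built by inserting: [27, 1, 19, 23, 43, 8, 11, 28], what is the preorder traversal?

Tree insertion order: [27, 1, 19, 23, 43, 8, 11, 28]
Tree (level-order array): [27, 1, 43, None, 19, 28, None, 8, 23, None, None, None, 11]
Preorder traversal: [27, 1, 19, 8, 11, 23, 43, 28]


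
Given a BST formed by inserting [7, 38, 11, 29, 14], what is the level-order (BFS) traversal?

Tree insertion order: [7, 38, 11, 29, 14]
Tree (level-order array): [7, None, 38, 11, None, None, 29, 14]
BFS from the root, enqueuing left then right child of each popped node:
  queue [7] -> pop 7, enqueue [38], visited so far: [7]
  queue [38] -> pop 38, enqueue [11], visited so far: [7, 38]
  queue [11] -> pop 11, enqueue [29], visited so far: [7, 38, 11]
  queue [29] -> pop 29, enqueue [14], visited so far: [7, 38, 11, 29]
  queue [14] -> pop 14, enqueue [none], visited so far: [7, 38, 11, 29, 14]
Result: [7, 38, 11, 29, 14]


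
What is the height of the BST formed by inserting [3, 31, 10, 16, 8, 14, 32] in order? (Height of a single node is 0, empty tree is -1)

Insertion order: [3, 31, 10, 16, 8, 14, 32]
Tree (level-order array): [3, None, 31, 10, 32, 8, 16, None, None, None, None, 14]
Compute height bottom-up (empty subtree = -1):
  height(8) = 1 + max(-1, -1) = 0
  height(14) = 1 + max(-1, -1) = 0
  height(16) = 1 + max(0, -1) = 1
  height(10) = 1 + max(0, 1) = 2
  height(32) = 1 + max(-1, -1) = 0
  height(31) = 1 + max(2, 0) = 3
  height(3) = 1 + max(-1, 3) = 4
Height = 4


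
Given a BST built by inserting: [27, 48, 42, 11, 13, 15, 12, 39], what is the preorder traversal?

Tree insertion order: [27, 48, 42, 11, 13, 15, 12, 39]
Tree (level-order array): [27, 11, 48, None, 13, 42, None, 12, 15, 39]
Preorder traversal: [27, 11, 13, 12, 15, 48, 42, 39]


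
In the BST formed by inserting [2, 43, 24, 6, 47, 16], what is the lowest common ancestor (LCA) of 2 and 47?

Tree insertion order: [2, 43, 24, 6, 47, 16]
Tree (level-order array): [2, None, 43, 24, 47, 6, None, None, None, None, 16]
In a BST, the LCA of p=2, q=47 is the first node v on the
root-to-leaf path with p <= v <= q (go left if both < v, right if both > v).
Walk from root:
  at 2: 2 <= 2 <= 47, this is the LCA
LCA = 2


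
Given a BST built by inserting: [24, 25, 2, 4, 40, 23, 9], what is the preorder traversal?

Tree insertion order: [24, 25, 2, 4, 40, 23, 9]
Tree (level-order array): [24, 2, 25, None, 4, None, 40, None, 23, None, None, 9]
Preorder traversal: [24, 2, 4, 23, 9, 25, 40]


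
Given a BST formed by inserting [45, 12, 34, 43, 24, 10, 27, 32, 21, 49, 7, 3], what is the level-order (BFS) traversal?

Tree insertion order: [45, 12, 34, 43, 24, 10, 27, 32, 21, 49, 7, 3]
Tree (level-order array): [45, 12, 49, 10, 34, None, None, 7, None, 24, 43, 3, None, 21, 27, None, None, None, None, None, None, None, 32]
BFS from the root, enqueuing left then right child of each popped node:
  queue [45] -> pop 45, enqueue [12, 49], visited so far: [45]
  queue [12, 49] -> pop 12, enqueue [10, 34], visited so far: [45, 12]
  queue [49, 10, 34] -> pop 49, enqueue [none], visited so far: [45, 12, 49]
  queue [10, 34] -> pop 10, enqueue [7], visited so far: [45, 12, 49, 10]
  queue [34, 7] -> pop 34, enqueue [24, 43], visited so far: [45, 12, 49, 10, 34]
  queue [7, 24, 43] -> pop 7, enqueue [3], visited so far: [45, 12, 49, 10, 34, 7]
  queue [24, 43, 3] -> pop 24, enqueue [21, 27], visited so far: [45, 12, 49, 10, 34, 7, 24]
  queue [43, 3, 21, 27] -> pop 43, enqueue [none], visited so far: [45, 12, 49, 10, 34, 7, 24, 43]
  queue [3, 21, 27] -> pop 3, enqueue [none], visited so far: [45, 12, 49, 10, 34, 7, 24, 43, 3]
  queue [21, 27] -> pop 21, enqueue [none], visited so far: [45, 12, 49, 10, 34, 7, 24, 43, 3, 21]
  queue [27] -> pop 27, enqueue [32], visited so far: [45, 12, 49, 10, 34, 7, 24, 43, 3, 21, 27]
  queue [32] -> pop 32, enqueue [none], visited so far: [45, 12, 49, 10, 34, 7, 24, 43, 3, 21, 27, 32]
Result: [45, 12, 49, 10, 34, 7, 24, 43, 3, 21, 27, 32]


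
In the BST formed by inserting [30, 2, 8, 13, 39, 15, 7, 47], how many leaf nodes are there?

Tree built from: [30, 2, 8, 13, 39, 15, 7, 47]
Tree (level-order array): [30, 2, 39, None, 8, None, 47, 7, 13, None, None, None, None, None, 15]
Rule: A leaf has 0 children.
Per-node child counts:
  node 30: 2 child(ren)
  node 2: 1 child(ren)
  node 8: 2 child(ren)
  node 7: 0 child(ren)
  node 13: 1 child(ren)
  node 15: 0 child(ren)
  node 39: 1 child(ren)
  node 47: 0 child(ren)
Matching nodes: [7, 15, 47]
Count of leaf nodes: 3


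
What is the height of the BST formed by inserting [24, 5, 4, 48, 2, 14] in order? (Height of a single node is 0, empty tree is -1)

Insertion order: [24, 5, 4, 48, 2, 14]
Tree (level-order array): [24, 5, 48, 4, 14, None, None, 2]
Compute height bottom-up (empty subtree = -1):
  height(2) = 1 + max(-1, -1) = 0
  height(4) = 1 + max(0, -1) = 1
  height(14) = 1 + max(-1, -1) = 0
  height(5) = 1 + max(1, 0) = 2
  height(48) = 1 + max(-1, -1) = 0
  height(24) = 1 + max(2, 0) = 3
Height = 3


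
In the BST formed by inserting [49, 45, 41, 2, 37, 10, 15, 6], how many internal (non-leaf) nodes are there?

Tree built from: [49, 45, 41, 2, 37, 10, 15, 6]
Tree (level-order array): [49, 45, None, 41, None, 2, None, None, 37, 10, None, 6, 15]
Rule: An internal node has at least one child.
Per-node child counts:
  node 49: 1 child(ren)
  node 45: 1 child(ren)
  node 41: 1 child(ren)
  node 2: 1 child(ren)
  node 37: 1 child(ren)
  node 10: 2 child(ren)
  node 6: 0 child(ren)
  node 15: 0 child(ren)
Matching nodes: [49, 45, 41, 2, 37, 10]
Count of internal (non-leaf) nodes: 6


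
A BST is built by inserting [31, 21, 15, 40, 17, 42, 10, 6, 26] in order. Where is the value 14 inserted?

Starting tree (level order): [31, 21, 40, 15, 26, None, 42, 10, 17, None, None, None, None, 6]
Insertion path: 31 -> 21 -> 15 -> 10
Result: insert 14 as right child of 10
Final tree (level order): [31, 21, 40, 15, 26, None, 42, 10, 17, None, None, None, None, 6, 14]


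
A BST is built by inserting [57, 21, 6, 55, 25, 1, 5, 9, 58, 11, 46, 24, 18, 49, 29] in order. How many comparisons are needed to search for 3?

Search path for 3: 57 -> 21 -> 6 -> 1 -> 5
Found: False
Comparisons: 5


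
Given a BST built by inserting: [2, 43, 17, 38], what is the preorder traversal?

Tree insertion order: [2, 43, 17, 38]
Tree (level-order array): [2, None, 43, 17, None, None, 38]
Preorder traversal: [2, 43, 17, 38]


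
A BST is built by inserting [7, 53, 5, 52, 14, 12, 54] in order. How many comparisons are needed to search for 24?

Search path for 24: 7 -> 53 -> 52 -> 14
Found: False
Comparisons: 4


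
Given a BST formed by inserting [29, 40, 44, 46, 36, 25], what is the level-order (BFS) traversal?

Tree insertion order: [29, 40, 44, 46, 36, 25]
Tree (level-order array): [29, 25, 40, None, None, 36, 44, None, None, None, 46]
BFS from the root, enqueuing left then right child of each popped node:
  queue [29] -> pop 29, enqueue [25, 40], visited so far: [29]
  queue [25, 40] -> pop 25, enqueue [none], visited so far: [29, 25]
  queue [40] -> pop 40, enqueue [36, 44], visited so far: [29, 25, 40]
  queue [36, 44] -> pop 36, enqueue [none], visited so far: [29, 25, 40, 36]
  queue [44] -> pop 44, enqueue [46], visited so far: [29, 25, 40, 36, 44]
  queue [46] -> pop 46, enqueue [none], visited so far: [29, 25, 40, 36, 44, 46]
Result: [29, 25, 40, 36, 44, 46]


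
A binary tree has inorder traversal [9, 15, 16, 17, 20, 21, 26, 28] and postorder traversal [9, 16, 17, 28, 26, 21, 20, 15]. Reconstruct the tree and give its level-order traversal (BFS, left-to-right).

Inorder:   [9, 15, 16, 17, 20, 21, 26, 28]
Postorder: [9, 16, 17, 28, 26, 21, 20, 15]
Algorithm: postorder visits root last, so walk postorder right-to-left;
each value is the root of the current inorder slice — split it at that
value, recurse on the right subtree first, then the left.
Recursive splits:
  root=15; inorder splits into left=[9], right=[16, 17, 20, 21, 26, 28]
  root=20; inorder splits into left=[16, 17], right=[21, 26, 28]
  root=21; inorder splits into left=[], right=[26, 28]
  root=26; inorder splits into left=[], right=[28]
  root=28; inorder splits into left=[], right=[]
  root=17; inorder splits into left=[16], right=[]
  root=16; inorder splits into left=[], right=[]
  root=9; inorder splits into left=[], right=[]
Reconstructed level-order: [15, 9, 20, 17, 21, 16, 26, 28]


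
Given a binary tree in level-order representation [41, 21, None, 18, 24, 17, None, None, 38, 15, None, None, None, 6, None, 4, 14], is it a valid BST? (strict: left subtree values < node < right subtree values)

Level-order array: [41, 21, None, 18, 24, 17, None, None, 38, 15, None, None, None, 6, None, 4, 14]
Validate using subtree bounds (lo, hi): at each node, require lo < value < hi,
then recurse left with hi=value and right with lo=value.
Preorder trace (stopping at first violation):
  at node 41 with bounds (-inf, +inf): OK
  at node 21 with bounds (-inf, 41): OK
  at node 18 with bounds (-inf, 21): OK
  at node 17 with bounds (-inf, 18): OK
  at node 15 with bounds (-inf, 17): OK
  at node 6 with bounds (-inf, 15): OK
  at node 4 with bounds (-inf, 6): OK
  at node 14 with bounds (6, 15): OK
  at node 24 with bounds (21, 41): OK
  at node 38 with bounds (24, 41): OK
No violation found at any node.
Result: Valid BST


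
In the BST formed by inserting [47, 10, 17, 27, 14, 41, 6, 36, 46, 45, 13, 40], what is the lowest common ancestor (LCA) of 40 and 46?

Tree insertion order: [47, 10, 17, 27, 14, 41, 6, 36, 46, 45, 13, 40]
Tree (level-order array): [47, 10, None, 6, 17, None, None, 14, 27, 13, None, None, 41, None, None, 36, 46, None, 40, 45]
In a BST, the LCA of p=40, q=46 is the first node v on the
root-to-leaf path with p <= v <= q (go left if both < v, right if both > v).
Walk from root:
  at 47: both 40 and 46 < 47, go left
  at 10: both 40 and 46 > 10, go right
  at 17: both 40 and 46 > 17, go right
  at 27: both 40 and 46 > 27, go right
  at 41: 40 <= 41 <= 46, this is the LCA
LCA = 41


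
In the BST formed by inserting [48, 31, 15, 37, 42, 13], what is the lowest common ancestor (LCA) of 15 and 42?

Tree insertion order: [48, 31, 15, 37, 42, 13]
Tree (level-order array): [48, 31, None, 15, 37, 13, None, None, 42]
In a BST, the LCA of p=15, q=42 is the first node v on the
root-to-leaf path with p <= v <= q (go left if both < v, right if both > v).
Walk from root:
  at 48: both 15 and 42 < 48, go left
  at 31: 15 <= 31 <= 42, this is the LCA
LCA = 31


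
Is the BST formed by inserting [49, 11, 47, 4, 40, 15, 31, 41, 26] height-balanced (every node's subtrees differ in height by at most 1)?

Tree (level-order array): [49, 11, None, 4, 47, None, None, 40, None, 15, 41, None, 31, None, None, 26]
Definition: a tree is height-balanced if, at every node, |h(left) - h(right)| <= 1 (empty subtree has height -1).
Bottom-up per-node check:
  node 4: h_left=-1, h_right=-1, diff=0 [OK], height=0
  node 26: h_left=-1, h_right=-1, diff=0 [OK], height=0
  node 31: h_left=0, h_right=-1, diff=1 [OK], height=1
  node 15: h_left=-1, h_right=1, diff=2 [FAIL (|-1-1|=2 > 1)], height=2
  node 41: h_left=-1, h_right=-1, diff=0 [OK], height=0
  node 40: h_left=2, h_right=0, diff=2 [FAIL (|2-0|=2 > 1)], height=3
  node 47: h_left=3, h_right=-1, diff=4 [FAIL (|3--1|=4 > 1)], height=4
  node 11: h_left=0, h_right=4, diff=4 [FAIL (|0-4|=4 > 1)], height=5
  node 49: h_left=5, h_right=-1, diff=6 [FAIL (|5--1|=6 > 1)], height=6
Node 15 violates the condition: |-1 - 1| = 2 > 1.
Result: Not balanced


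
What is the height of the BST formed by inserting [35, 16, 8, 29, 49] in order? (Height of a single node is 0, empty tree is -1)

Insertion order: [35, 16, 8, 29, 49]
Tree (level-order array): [35, 16, 49, 8, 29]
Compute height bottom-up (empty subtree = -1):
  height(8) = 1 + max(-1, -1) = 0
  height(29) = 1 + max(-1, -1) = 0
  height(16) = 1 + max(0, 0) = 1
  height(49) = 1 + max(-1, -1) = 0
  height(35) = 1 + max(1, 0) = 2
Height = 2


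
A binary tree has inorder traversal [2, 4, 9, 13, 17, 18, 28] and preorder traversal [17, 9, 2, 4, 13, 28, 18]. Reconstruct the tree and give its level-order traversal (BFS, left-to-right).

Inorder:  [2, 4, 9, 13, 17, 18, 28]
Preorder: [17, 9, 2, 4, 13, 28, 18]
Algorithm: preorder visits root first, so consume preorder in order;
for each root, split the current inorder slice at that value into
left-subtree inorder and right-subtree inorder, then recurse.
Recursive splits:
  root=17; inorder splits into left=[2, 4, 9, 13], right=[18, 28]
  root=9; inorder splits into left=[2, 4], right=[13]
  root=2; inorder splits into left=[], right=[4]
  root=4; inorder splits into left=[], right=[]
  root=13; inorder splits into left=[], right=[]
  root=28; inorder splits into left=[18], right=[]
  root=18; inorder splits into left=[], right=[]
Reconstructed level-order: [17, 9, 28, 2, 13, 18, 4]


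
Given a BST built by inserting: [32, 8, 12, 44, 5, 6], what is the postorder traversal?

Tree insertion order: [32, 8, 12, 44, 5, 6]
Tree (level-order array): [32, 8, 44, 5, 12, None, None, None, 6]
Postorder traversal: [6, 5, 12, 8, 44, 32]


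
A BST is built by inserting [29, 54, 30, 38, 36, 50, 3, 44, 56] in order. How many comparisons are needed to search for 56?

Search path for 56: 29 -> 54 -> 56
Found: True
Comparisons: 3


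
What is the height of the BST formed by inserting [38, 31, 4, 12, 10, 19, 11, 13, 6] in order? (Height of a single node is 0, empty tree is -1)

Insertion order: [38, 31, 4, 12, 10, 19, 11, 13, 6]
Tree (level-order array): [38, 31, None, 4, None, None, 12, 10, 19, 6, 11, 13]
Compute height bottom-up (empty subtree = -1):
  height(6) = 1 + max(-1, -1) = 0
  height(11) = 1 + max(-1, -1) = 0
  height(10) = 1 + max(0, 0) = 1
  height(13) = 1 + max(-1, -1) = 0
  height(19) = 1 + max(0, -1) = 1
  height(12) = 1 + max(1, 1) = 2
  height(4) = 1 + max(-1, 2) = 3
  height(31) = 1 + max(3, -1) = 4
  height(38) = 1 + max(4, -1) = 5
Height = 5


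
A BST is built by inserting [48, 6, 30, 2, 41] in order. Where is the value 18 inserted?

Starting tree (level order): [48, 6, None, 2, 30, None, None, None, 41]
Insertion path: 48 -> 6 -> 30
Result: insert 18 as left child of 30
Final tree (level order): [48, 6, None, 2, 30, None, None, 18, 41]


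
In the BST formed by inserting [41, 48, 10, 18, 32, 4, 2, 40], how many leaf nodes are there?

Tree built from: [41, 48, 10, 18, 32, 4, 2, 40]
Tree (level-order array): [41, 10, 48, 4, 18, None, None, 2, None, None, 32, None, None, None, 40]
Rule: A leaf has 0 children.
Per-node child counts:
  node 41: 2 child(ren)
  node 10: 2 child(ren)
  node 4: 1 child(ren)
  node 2: 0 child(ren)
  node 18: 1 child(ren)
  node 32: 1 child(ren)
  node 40: 0 child(ren)
  node 48: 0 child(ren)
Matching nodes: [2, 40, 48]
Count of leaf nodes: 3


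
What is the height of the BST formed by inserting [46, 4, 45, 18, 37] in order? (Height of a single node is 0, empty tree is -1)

Insertion order: [46, 4, 45, 18, 37]
Tree (level-order array): [46, 4, None, None, 45, 18, None, None, 37]
Compute height bottom-up (empty subtree = -1):
  height(37) = 1 + max(-1, -1) = 0
  height(18) = 1 + max(-1, 0) = 1
  height(45) = 1 + max(1, -1) = 2
  height(4) = 1 + max(-1, 2) = 3
  height(46) = 1 + max(3, -1) = 4
Height = 4


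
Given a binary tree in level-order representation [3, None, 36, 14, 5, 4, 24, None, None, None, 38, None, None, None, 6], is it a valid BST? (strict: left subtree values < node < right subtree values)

Level-order array: [3, None, 36, 14, 5, 4, 24, None, None, None, 38, None, None, None, 6]
Validate using subtree bounds (lo, hi): at each node, require lo < value < hi,
then recurse left with hi=value and right with lo=value.
Preorder trace (stopping at first violation):
  at node 3 with bounds (-inf, +inf): OK
  at node 36 with bounds (3, +inf): OK
  at node 14 with bounds (3, 36): OK
  at node 4 with bounds (3, 14): OK
  at node 38 with bounds (4, 14): VIOLATION
Node 38 violates its bound: not (4 < 38 < 14).
Result: Not a valid BST


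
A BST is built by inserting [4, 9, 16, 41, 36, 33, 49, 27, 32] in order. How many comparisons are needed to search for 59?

Search path for 59: 4 -> 9 -> 16 -> 41 -> 49
Found: False
Comparisons: 5


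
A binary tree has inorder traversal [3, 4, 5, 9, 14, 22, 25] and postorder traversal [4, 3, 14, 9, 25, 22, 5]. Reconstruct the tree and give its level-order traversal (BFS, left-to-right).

Inorder:   [3, 4, 5, 9, 14, 22, 25]
Postorder: [4, 3, 14, 9, 25, 22, 5]
Algorithm: postorder visits root last, so walk postorder right-to-left;
each value is the root of the current inorder slice — split it at that
value, recurse on the right subtree first, then the left.
Recursive splits:
  root=5; inorder splits into left=[3, 4], right=[9, 14, 22, 25]
  root=22; inorder splits into left=[9, 14], right=[25]
  root=25; inorder splits into left=[], right=[]
  root=9; inorder splits into left=[], right=[14]
  root=14; inorder splits into left=[], right=[]
  root=3; inorder splits into left=[], right=[4]
  root=4; inorder splits into left=[], right=[]
Reconstructed level-order: [5, 3, 22, 4, 9, 25, 14]


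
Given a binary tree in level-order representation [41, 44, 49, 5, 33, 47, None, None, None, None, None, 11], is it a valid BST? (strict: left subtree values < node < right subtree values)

Level-order array: [41, 44, 49, 5, 33, 47, None, None, None, None, None, 11]
Validate using subtree bounds (lo, hi): at each node, require lo < value < hi,
then recurse left with hi=value and right with lo=value.
Preorder trace (stopping at first violation):
  at node 41 with bounds (-inf, +inf): OK
  at node 44 with bounds (-inf, 41): VIOLATION
Node 44 violates its bound: not (-inf < 44 < 41).
Result: Not a valid BST


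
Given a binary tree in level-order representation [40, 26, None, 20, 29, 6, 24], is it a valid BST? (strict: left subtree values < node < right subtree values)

Level-order array: [40, 26, None, 20, 29, 6, 24]
Validate using subtree bounds (lo, hi): at each node, require lo < value < hi,
then recurse left with hi=value and right with lo=value.
Preorder trace (stopping at first violation):
  at node 40 with bounds (-inf, +inf): OK
  at node 26 with bounds (-inf, 40): OK
  at node 20 with bounds (-inf, 26): OK
  at node 6 with bounds (-inf, 20): OK
  at node 24 with bounds (20, 26): OK
  at node 29 with bounds (26, 40): OK
No violation found at any node.
Result: Valid BST


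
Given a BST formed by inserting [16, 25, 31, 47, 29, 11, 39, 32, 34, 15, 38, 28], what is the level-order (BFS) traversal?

Tree insertion order: [16, 25, 31, 47, 29, 11, 39, 32, 34, 15, 38, 28]
Tree (level-order array): [16, 11, 25, None, 15, None, 31, None, None, 29, 47, 28, None, 39, None, None, None, 32, None, None, 34, None, 38]
BFS from the root, enqueuing left then right child of each popped node:
  queue [16] -> pop 16, enqueue [11, 25], visited so far: [16]
  queue [11, 25] -> pop 11, enqueue [15], visited so far: [16, 11]
  queue [25, 15] -> pop 25, enqueue [31], visited so far: [16, 11, 25]
  queue [15, 31] -> pop 15, enqueue [none], visited so far: [16, 11, 25, 15]
  queue [31] -> pop 31, enqueue [29, 47], visited so far: [16, 11, 25, 15, 31]
  queue [29, 47] -> pop 29, enqueue [28], visited so far: [16, 11, 25, 15, 31, 29]
  queue [47, 28] -> pop 47, enqueue [39], visited so far: [16, 11, 25, 15, 31, 29, 47]
  queue [28, 39] -> pop 28, enqueue [none], visited so far: [16, 11, 25, 15, 31, 29, 47, 28]
  queue [39] -> pop 39, enqueue [32], visited so far: [16, 11, 25, 15, 31, 29, 47, 28, 39]
  queue [32] -> pop 32, enqueue [34], visited so far: [16, 11, 25, 15, 31, 29, 47, 28, 39, 32]
  queue [34] -> pop 34, enqueue [38], visited so far: [16, 11, 25, 15, 31, 29, 47, 28, 39, 32, 34]
  queue [38] -> pop 38, enqueue [none], visited so far: [16, 11, 25, 15, 31, 29, 47, 28, 39, 32, 34, 38]
Result: [16, 11, 25, 15, 31, 29, 47, 28, 39, 32, 34, 38]


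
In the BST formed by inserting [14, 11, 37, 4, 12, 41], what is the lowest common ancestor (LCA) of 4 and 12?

Tree insertion order: [14, 11, 37, 4, 12, 41]
Tree (level-order array): [14, 11, 37, 4, 12, None, 41]
In a BST, the LCA of p=4, q=12 is the first node v on the
root-to-leaf path with p <= v <= q (go left if both < v, right if both > v).
Walk from root:
  at 14: both 4 and 12 < 14, go left
  at 11: 4 <= 11 <= 12, this is the LCA
LCA = 11


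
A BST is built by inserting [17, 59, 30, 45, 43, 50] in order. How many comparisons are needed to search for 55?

Search path for 55: 17 -> 59 -> 30 -> 45 -> 50
Found: False
Comparisons: 5


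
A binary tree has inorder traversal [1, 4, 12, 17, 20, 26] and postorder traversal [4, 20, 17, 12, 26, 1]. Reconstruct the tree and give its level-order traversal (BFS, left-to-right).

Inorder:   [1, 4, 12, 17, 20, 26]
Postorder: [4, 20, 17, 12, 26, 1]
Algorithm: postorder visits root last, so walk postorder right-to-left;
each value is the root of the current inorder slice — split it at that
value, recurse on the right subtree first, then the left.
Recursive splits:
  root=1; inorder splits into left=[], right=[4, 12, 17, 20, 26]
  root=26; inorder splits into left=[4, 12, 17, 20], right=[]
  root=12; inorder splits into left=[4], right=[17, 20]
  root=17; inorder splits into left=[], right=[20]
  root=20; inorder splits into left=[], right=[]
  root=4; inorder splits into left=[], right=[]
Reconstructed level-order: [1, 26, 12, 4, 17, 20]


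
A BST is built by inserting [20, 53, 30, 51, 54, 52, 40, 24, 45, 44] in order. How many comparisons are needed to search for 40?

Search path for 40: 20 -> 53 -> 30 -> 51 -> 40
Found: True
Comparisons: 5


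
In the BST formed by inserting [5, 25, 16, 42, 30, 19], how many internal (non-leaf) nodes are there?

Tree built from: [5, 25, 16, 42, 30, 19]
Tree (level-order array): [5, None, 25, 16, 42, None, 19, 30]
Rule: An internal node has at least one child.
Per-node child counts:
  node 5: 1 child(ren)
  node 25: 2 child(ren)
  node 16: 1 child(ren)
  node 19: 0 child(ren)
  node 42: 1 child(ren)
  node 30: 0 child(ren)
Matching nodes: [5, 25, 16, 42]
Count of internal (non-leaf) nodes: 4


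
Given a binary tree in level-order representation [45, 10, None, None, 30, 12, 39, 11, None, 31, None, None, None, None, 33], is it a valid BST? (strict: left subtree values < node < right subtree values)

Level-order array: [45, 10, None, None, 30, 12, 39, 11, None, 31, None, None, None, None, 33]
Validate using subtree bounds (lo, hi): at each node, require lo < value < hi,
then recurse left with hi=value and right with lo=value.
Preorder trace (stopping at first violation):
  at node 45 with bounds (-inf, +inf): OK
  at node 10 with bounds (-inf, 45): OK
  at node 30 with bounds (10, 45): OK
  at node 12 with bounds (10, 30): OK
  at node 11 with bounds (10, 12): OK
  at node 39 with bounds (30, 45): OK
  at node 31 with bounds (30, 39): OK
  at node 33 with bounds (31, 39): OK
No violation found at any node.
Result: Valid BST


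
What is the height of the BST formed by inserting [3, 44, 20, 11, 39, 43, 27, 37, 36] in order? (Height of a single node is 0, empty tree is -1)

Insertion order: [3, 44, 20, 11, 39, 43, 27, 37, 36]
Tree (level-order array): [3, None, 44, 20, None, 11, 39, None, None, 27, 43, None, 37, None, None, 36]
Compute height bottom-up (empty subtree = -1):
  height(11) = 1 + max(-1, -1) = 0
  height(36) = 1 + max(-1, -1) = 0
  height(37) = 1 + max(0, -1) = 1
  height(27) = 1 + max(-1, 1) = 2
  height(43) = 1 + max(-1, -1) = 0
  height(39) = 1 + max(2, 0) = 3
  height(20) = 1 + max(0, 3) = 4
  height(44) = 1 + max(4, -1) = 5
  height(3) = 1 + max(-1, 5) = 6
Height = 6


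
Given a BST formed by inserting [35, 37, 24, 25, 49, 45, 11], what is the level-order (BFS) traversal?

Tree insertion order: [35, 37, 24, 25, 49, 45, 11]
Tree (level-order array): [35, 24, 37, 11, 25, None, 49, None, None, None, None, 45]
BFS from the root, enqueuing left then right child of each popped node:
  queue [35] -> pop 35, enqueue [24, 37], visited so far: [35]
  queue [24, 37] -> pop 24, enqueue [11, 25], visited so far: [35, 24]
  queue [37, 11, 25] -> pop 37, enqueue [49], visited so far: [35, 24, 37]
  queue [11, 25, 49] -> pop 11, enqueue [none], visited so far: [35, 24, 37, 11]
  queue [25, 49] -> pop 25, enqueue [none], visited so far: [35, 24, 37, 11, 25]
  queue [49] -> pop 49, enqueue [45], visited so far: [35, 24, 37, 11, 25, 49]
  queue [45] -> pop 45, enqueue [none], visited so far: [35, 24, 37, 11, 25, 49, 45]
Result: [35, 24, 37, 11, 25, 49, 45]


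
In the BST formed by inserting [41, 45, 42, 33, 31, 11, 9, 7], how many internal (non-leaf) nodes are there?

Tree built from: [41, 45, 42, 33, 31, 11, 9, 7]
Tree (level-order array): [41, 33, 45, 31, None, 42, None, 11, None, None, None, 9, None, 7]
Rule: An internal node has at least one child.
Per-node child counts:
  node 41: 2 child(ren)
  node 33: 1 child(ren)
  node 31: 1 child(ren)
  node 11: 1 child(ren)
  node 9: 1 child(ren)
  node 7: 0 child(ren)
  node 45: 1 child(ren)
  node 42: 0 child(ren)
Matching nodes: [41, 33, 31, 11, 9, 45]
Count of internal (non-leaf) nodes: 6


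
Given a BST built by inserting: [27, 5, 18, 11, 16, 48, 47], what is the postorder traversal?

Tree insertion order: [27, 5, 18, 11, 16, 48, 47]
Tree (level-order array): [27, 5, 48, None, 18, 47, None, 11, None, None, None, None, 16]
Postorder traversal: [16, 11, 18, 5, 47, 48, 27]


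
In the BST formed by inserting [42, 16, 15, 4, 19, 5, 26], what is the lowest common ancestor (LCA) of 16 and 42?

Tree insertion order: [42, 16, 15, 4, 19, 5, 26]
Tree (level-order array): [42, 16, None, 15, 19, 4, None, None, 26, None, 5]
In a BST, the LCA of p=16, q=42 is the first node v on the
root-to-leaf path with p <= v <= q (go left if both < v, right if both > v).
Walk from root:
  at 42: 16 <= 42 <= 42, this is the LCA
LCA = 42


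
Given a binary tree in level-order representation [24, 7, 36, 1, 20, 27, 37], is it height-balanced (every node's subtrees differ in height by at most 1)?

Tree (level-order array): [24, 7, 36, 1, 20, 27, 37]
Definition: a tree is height-balanced if, at every node, |h(left) - h(right)| <= 1 (empty subtree has height -1).
Bottom-up per-node check:
  node 1: h_left=-1, h_right=-1, diff=0 [OK], height=0
  node 20: h_left=-1, h_right=-1, diff=0 [OK], height=0
  node 7: h_left=0, h_right=0, diff=0 [OK], height=1
  node 27: h_left=-1, h_right=-1, diff=0 [OK], height=0
  node 37: h_left=-1, h_right=-1, diff=0 [OK], height=0
  node 36: h_left=0, h_right=0, diff=0 [OK], height=1
  node 24: h_left=1, h_right=1, diff=0 [OK], height=2
All nodes satisfy the balance condition.
Result: Balanced


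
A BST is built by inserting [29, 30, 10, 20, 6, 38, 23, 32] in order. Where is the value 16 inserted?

Starting tree (level order): [29, 10, 30, 6, 20, None, 38, None, None, None, 23, 32]
Insertion path: 29 -> 10 -> 20
Result: insert 16 as left child of 20
Final tree (level order): [29, 10, 30, 6, 20, None, 38, None, None, 16, 23, 32]


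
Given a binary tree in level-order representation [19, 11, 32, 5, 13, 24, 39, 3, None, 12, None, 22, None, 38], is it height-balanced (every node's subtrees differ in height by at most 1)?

Tree (level-order array): [19, 11, 32, 5, 13, 24, 39, 3, None, 12, None, 22, None, 38]
Definition: a tree is height-balanced if, at every node, |h(left) - h(right)| <= 1 (empty subtree has height -1).
Bottom-up per-node check:
  node 3: h_left=-1, h_right=-1, diff=0 [OK], height=0
  node 5: h_left=0, h_right=-1, diff=1 [OK], height=1
  node 12: h_left=-1, h_right=-1, diff=0 [OK], height=0
  node 13: h_left=0, h_right=-1, diff=1 [OK], height=1
  node 11: h_left=1, h_right=1, diff=0 [OK], height=2
  node 22: h_left=-1, h_right=-1, diff=0 [OK], height=0
  node 24: h_left=0, h_right=-1, diff=1 [OK], height=1
  node 38: h_left=-1, h_right=-1, diff=0 [OK], height=0
  node 39: h_left=0, h_right=-1, diff=1 [OK], height=1
  node 32: h_left=1, h_right=1, diff=0 [OK], height=2
  node 19: h_left=2, h_right=2, diff=0 [OK], height=3
All nodes satisfy the balance condition.
Result: Balanced


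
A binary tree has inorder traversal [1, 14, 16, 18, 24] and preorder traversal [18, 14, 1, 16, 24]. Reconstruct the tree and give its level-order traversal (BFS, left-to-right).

Inorder:  [1, 14, 16, 18, 24]
Preorder: [18, 14, 1, 16, 24]
Algorithm: preorder visits root first, so consume preorder in order;
for each root, split the current inorder slice at that value into
left-subtree inorder and right-subtree inorder, then recurse.
Recursive splits:
  root=18; inorder splits into left=[1, 14, 16], right=[24]
  root=14; inorder splits into left=[1], right=[16]
  root=1; inorder splits into left=[], right=[]
  root=16; inorder splits into left=[], right=[]
  root=24; inorder splits into left=[], right=[]
Reconstructed level-order: [18, 14, 24, 1, 16]


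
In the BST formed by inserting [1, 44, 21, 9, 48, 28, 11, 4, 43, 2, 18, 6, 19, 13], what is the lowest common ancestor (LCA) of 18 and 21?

Tree insertion order: [1, 44, 21, 9, 48, 28, 11, 4, 43, 2, 18, 6, 19, 13]
Tree (level-order array): [1, None, 44, 21, 48, 9, 28, None, None, 4, 11, None, 43, 2, 6, None, 18, None, None, None, None, None, None, 13, 19]
In a BST, the LCA of p=18, q=21 is the first node v on the
root-to-leaf path with p <= v <= q (go left if both < v, right if both > v).
Walk from root:
  at 1: both 18 and 21 > 1, go right
  at 44: both 18 and 21 < 44, go left
  at 21: 18 <= 21 <= 21, this is the LCA
LCA = 21


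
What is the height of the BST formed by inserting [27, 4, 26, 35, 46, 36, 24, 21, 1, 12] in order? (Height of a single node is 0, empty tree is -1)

Insertion order: [27, 4, 26, 35, 46, 36, 24, 21, 1, 12]
Tree (level-order array): [27, 4, 35, 1, 26, None, 46, None, None, 24, None, 36, None, 21, None, None, None, 12]
Compute height bottom-up (empty subtree = -1):
  height(1) = 1 + max(-1, -1) = 0
  height(12) = 1 + max(-1, -1) = 0
  height(21) = 1 + max(0, -1) = 1
  height(24) = 1 + max(1, -1) = 2
  height(26) = 1 + max(2, -1) = 3
  height(4) = 1 + max(0, 3) = 4
  height(36) = 1 + max(-1, -1) = 0
  height(46) = 1 + max(0, -1) = 1
  height(35) = 1 + max(-1, 1) = 2
  height(27) = 1 + max(4, 2) = 5
Height = 5


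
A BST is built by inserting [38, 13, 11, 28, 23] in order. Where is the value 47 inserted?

Starting tree (level order): [38, 13, None, 11, 28, None, None, 23]
Insertion path: 38
Result: insert 47 as right child of 38
Final tree (level order): [38, 13, 47, 11, 28, None, None, None, None, 23]


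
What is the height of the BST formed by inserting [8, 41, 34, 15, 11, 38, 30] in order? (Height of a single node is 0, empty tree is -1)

Insertion order: [8, 41, 34, 15, 11, 38, 30]
Tree (level-order array): [8, None, 41, 34, None, 15, 38, 11, 30]
Compute height bottom-up (empty subtree = -1):
  height(11) = 1 + max(-1, -1) = 0
  height(30) = 1 + max(-1, -1) = 0
  height(15) = 1 + max(0, 0) = 1
  height(38) = 1 + max(-1, -1) = 0
  height(34) = 1 + max(1, 0) = 2
  height(41) = 1 + max(2, -1) = 3
  height(8) = 1 + max(-1, 3) = 4
Height = 4


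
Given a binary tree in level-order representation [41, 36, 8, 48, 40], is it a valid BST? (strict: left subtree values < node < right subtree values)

Level-order array: [41, 36, 8, 48, 40]
Validate using subtree bounds (lo, hi): at each node, require lo < value < hi,
then recurse left with hi=value and right with lo=value.
Preorder trace (stopping at first violation):
  at node 41 with bounds (-inf, +inf): OK
  at node 36 with bounds (-inf, 41): OK
  at node 48 with bounds (-inf, 36): VIOLATION
Node 48 violates its bound: not (-inf < 48 < 36).
Result: Not a valid BST


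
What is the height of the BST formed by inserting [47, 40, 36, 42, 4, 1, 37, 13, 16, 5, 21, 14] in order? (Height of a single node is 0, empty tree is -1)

Insertion order: [47, 40, 36, 42, 4, 1, 37, 13, 16, 5, 21, 14]
Tree (level-order array): [47, 40, None, 36, 42, 4, 37, None, None, 1, 13, None, None, None, None, 5, 16, None, None, 14, 21]
Compute height bottom-up (empty subtree = -1):
  height(1) = 1 + max(-1, -1) = 0
  height(5) = 1 + max(-1, -1) = 0
  height(14) = 1 + max(-1, -1) = 0
  height(21) = 1 + max(-1, -1) = 0
  height(16) = 1 + max(0, 0) = 1
  height(13) = 1 + max(0, 1) = 2
  height(4) = 1 + max(0, 2) = 3
  height(37) = 1 + max(-1, -1) = 0
  height(36) = 1 + max(3, 0) = 4
  height(42) = 1 + max(-1, -1) = 0
  height(40) = 1 + max(4, 0) = 5
  height(47) = 1 + max(5, -1) = 6
Height = 6


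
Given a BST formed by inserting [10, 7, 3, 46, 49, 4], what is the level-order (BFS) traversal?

Tree insertion order: [10, 7, 3, 46, 49, 4]
Tree (level-order array): [10, 7, 46, 3, None, None, 49, None, 4]
BFS from the root, enqueuing left then right child of each popped node:
  queue [10] -> pop 10, enqueue [7, 46], visited so far: [10]
  queue [7, 46] -> pop 7, enqueue [3], visited so far: [10, 7]
  queue [46, 3] -> pop 46, enqueue [49], visited so far: [10, 7, 46]
  queue [3, 49] -> pop 3, enqueue [4], visited so far: [10, 7, 46, 3]
  queue [49, 4] -> pop 49, enqueue [none], visited so far: [10, 7, 46, 3, 49]
  queue [4] -> pop 4, enqueue [none], visited so far: [10, 7, 46, 3, 49, 4]
Result: [10, 7, 46, 3, 49, 4]


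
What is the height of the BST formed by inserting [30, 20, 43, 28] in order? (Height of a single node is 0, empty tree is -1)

Insertion order: [30, 20, 43, 28]
Tree (level-order array): [30, 20, 43, None, 28]
Compute height bottom-up (empty subtree = -1):
  height(28) = 1 + max(-1, -1) = 0
  height(20) = 1 + max(-1, 0) = 1
  height(43) = 1 + max(-1, -1) = 0
  height(30) = 1 + max(1, 0) = 2
Height = 2


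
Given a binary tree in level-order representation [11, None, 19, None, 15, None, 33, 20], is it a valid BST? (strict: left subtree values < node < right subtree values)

Level-order array: [11, None, 19, None, 15, None, 33, 20]
Validate using subtree bounds (lo, hi): at each node, require lo < value < hi,
then recurse left with hi=value and right with lo=value.
Preorder trace (stopping at first violation):
  at node 11 with bounds (-inf, +inf): OK
  at node 19 with bounds (11, +inf): OK
  at node 15 with bounds (19, +inf): VIOLATION
Node 15 violates its bound: not (19 < 15 < +inf).
Result: Not a valid BST


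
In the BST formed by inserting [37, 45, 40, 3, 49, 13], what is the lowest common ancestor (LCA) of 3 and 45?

Tree insertion order: [37, 45, 40, 3, 49, 13]
Tree (level-order array): [37, 3, 45, None, 13, 40, 49]
In a BST, the LCA of p=3, q=45 is the first node v on the
root-to-leaf path with p <= v <= q (go left if both < v, right if both > v).
Walk from root:
  at 37: 3 <= 37 <= 45, this is the LCA
LCA = 37


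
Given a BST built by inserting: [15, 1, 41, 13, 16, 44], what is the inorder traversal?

Tree insertion order: [15, 1, 41, 13, 16, 44]
Tree (level-order array): [15, 1, 41, None, 13, 16, 44]
Inorder traversal: [1, 13, 15, 16, 41, 44]


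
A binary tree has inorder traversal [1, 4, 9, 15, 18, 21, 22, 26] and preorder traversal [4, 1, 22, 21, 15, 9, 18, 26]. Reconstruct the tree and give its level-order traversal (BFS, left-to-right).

Inorder:  [1, 4, 9, 15, 18, 21, 22, 26]
Preorder: [4, 1, 22, 21, 15, 9, 18, 26]
Algorithm: preorder visits root first, so consume preorder in order;
for each root, split the current inorder slice at that value into
left-subtree inorder and right-subtree inorder, then recurse.
Recursive splits:
  root=4; inorder splits into left=[1], right=[9, 15, 18, 21, 22, 26]
  root=1; inorder splits into left=[], right=[]
  root=22; inorder splits into left=[9, 15, 18, 21], right=[26]
  root=21; inorder splits into left=[9, 15, 18], right=[]
  root=15; inorder splits into left=[9], right=[18]
  root=9; inorder splits into left=[], right=[]
  root=18; inorder splits into left=[], right=[]
  root=26; inorder splits into left=[], right=[]
Reconstructed level-order: [4, 1, 22, 21, 26, 15, 9, 18]


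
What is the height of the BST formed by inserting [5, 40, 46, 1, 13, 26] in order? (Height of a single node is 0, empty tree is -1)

Insertion order: [5, 40, 46, 1, 13, 26]
Tree (level-order array): [5, 1, 40, None, None, 13, 46, None, 26]
Compute height bottom-up (empty subtree = -1):
  height(1) = 1 + max(-1, -1) = 0
  height(26) = 1 + max(-1, -1) = 0
  height(13) = 1 + max(-1, 0) = 1
  height(46) = 1 + max(-1, -1) = 0
  height(40) = 1 + max(1, 0) = 2
  height(5) = 1 + max(0, 2) = 3
Height = 3


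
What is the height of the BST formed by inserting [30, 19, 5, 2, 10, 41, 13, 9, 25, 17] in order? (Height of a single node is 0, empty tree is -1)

Insertion order: [30, 19, 5, 2, 10, 41, 13, 9, 25, 17]
Tree (level-order array): [30, 19, 41, 5, 25, None, None, 2, 10, None, None, None, None, 9, 13, None, None, None, 17]
Compute height bottom-up (empty subtree = -1):
  height(2) = 1 + max(-1, -1) = 0
  height(9) = 1 + max(-1, -1) = 0
  height(17) = 1 + max(-1, -1) = 0
  height(13) = 1 + max(-1, 0) = 1
  height(10) = 1 + max(0, 1) = 2
  height(5) = 1 + max(0, 2) = 3
  height(25) = 1 + max(-1, -1) = 0
  height(19) = 1 + max(3, 0) = 4
  height(41) = 1 + max(-1, -1) = 0
  height(30) = 1 + max(4, 0) = 5
Height = 5


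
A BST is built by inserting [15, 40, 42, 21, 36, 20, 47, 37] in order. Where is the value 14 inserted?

Starting tree (level order): [15, None, 40, 21, 42, 20, 36, None, 47, None, None, None, 37]
Insertion path: 15
Result: insert 14 as left child of 15
Final tree (level order): [15, 14, 40, None, None, 21, 42, 20, 36, None, 47, None, None, None, 37]
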